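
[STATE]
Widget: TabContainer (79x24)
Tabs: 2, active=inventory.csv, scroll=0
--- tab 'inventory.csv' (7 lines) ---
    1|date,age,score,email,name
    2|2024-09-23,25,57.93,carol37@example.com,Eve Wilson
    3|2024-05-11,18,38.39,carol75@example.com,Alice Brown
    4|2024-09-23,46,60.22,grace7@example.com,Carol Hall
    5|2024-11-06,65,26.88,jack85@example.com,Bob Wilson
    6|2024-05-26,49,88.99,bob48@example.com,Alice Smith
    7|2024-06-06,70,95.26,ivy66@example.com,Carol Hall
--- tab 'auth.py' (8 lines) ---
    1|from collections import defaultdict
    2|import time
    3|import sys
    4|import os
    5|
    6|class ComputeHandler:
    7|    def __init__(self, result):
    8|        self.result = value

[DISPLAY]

[inventory.csv]│ auth.py                                                       
───────────────────────────────────────────────────────────────────────────────
date,age,score,email,name                                                      
2024-09-23,25,57.93,carol37@example.com,Eve Wilson                             
2024-05-11,18,38.39,carol75@example.com,Alice Brown                            
2024-09-23,46,60.22,grace7@example.com,Carol Hall                              
2024-11-06,65,26.88,jack85@example.com,Bob Wilson                              
2024-05-26,49,88.99,bob48@example.com,Alice Smith                              
2024-06-06,70,95.26,ivy66@example.com,Carol Hall                               
                                                                               
                                                                               
                                                                               
                                                                               
                                                                               
                                                                               
                                                                               
                                                                               
                                                                               
                                                                               
                                                                               
                                                                               
                                                                               
                                                                               
                                                                               


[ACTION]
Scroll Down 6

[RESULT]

[inventory.csv]│ auth.py                                                       
───────────────────────────────────────────────────────────────────────────────
2024-06-06,70,95.26,ivy66@example.com,Carol Hall                               
                                                                               
                                                                               
                                                                               
                                                                               
                                                                               
                                                                               
                                                                               
                                                                               
                                                                               
                                                                               
                                                                               
                                                                               
                                                                               
                                                                               
                                                                               
                                                                               
                                                                               
                                                                               
                                                                               
                                                                               
                                                                               


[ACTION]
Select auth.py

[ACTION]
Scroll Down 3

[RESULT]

 inventory.csv │[auth.py]                                                      
───────────────────────────────────────────────────────────────────────────────
import os                                                                      
                                                                               
class ComputeHandler:                                                          
    def __init__(self, result):                                                
        self.result = value                                                    
                                                                               
                                                                               
                                                                               
                                                                               
                                                                               
                                                                               
                                                                               
                                                                               
                                                                               
                                                                               
                                                                               
                                                                               
                                                                               
                                                                               
                                                                               
                                                                               
                                                                               


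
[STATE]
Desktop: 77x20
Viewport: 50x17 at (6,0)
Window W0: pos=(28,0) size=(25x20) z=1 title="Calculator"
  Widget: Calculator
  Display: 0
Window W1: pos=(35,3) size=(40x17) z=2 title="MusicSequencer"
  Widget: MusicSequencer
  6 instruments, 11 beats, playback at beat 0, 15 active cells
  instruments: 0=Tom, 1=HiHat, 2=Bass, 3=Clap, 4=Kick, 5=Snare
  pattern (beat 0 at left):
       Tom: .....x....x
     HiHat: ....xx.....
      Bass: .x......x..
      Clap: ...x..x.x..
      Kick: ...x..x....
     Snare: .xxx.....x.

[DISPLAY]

                      ┏━━━━━━━━━━━━━━━━━━━━━━━┓   
                      ┃ Calculator            ┃   
                      ┠───────────────────────┨   
                      ┃      ┏━━━━━━━━━━━━━━━━━━━━
                      ┃┌───┬─┃ MusicSequencer     
                      ┃│ 7 │ ┠────────────────────
                      ┃├───┼─┃      ▼1234567890   
                      ┃│ 4 │ ┃   Tom·····█····█   
                      ┃├───┼─┃ HiHat····██·····   
                      ┃│ 1 │ ┃  Bass·█······█··   
                      ┃├───┼─┃  Clap···█··█·█··   
                      ┃│ 0 │ ┃  Kick···█··█····   
                      ┃├───┼─┃ Snare·███·····█·   
                      ┃│ C │ ┃                    
                      ┃└───┴─┃                    
                      ┃      ┃                    
                      ┃      ┃                    


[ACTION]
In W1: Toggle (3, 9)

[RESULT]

                      ┏━━━━━━━━━━━━━━━━━━━━━━━┓   
                      ┃ Calculator            ┃   
                      ┠───────────────────────┨   
                      ┃      ┏━━━━━━━━━━━━━━━━━━━━
                      ┃┌───┬─┃ MusicSequencer     
                      ┃│ 7 │ ┠────────────────────
                      ┃├───┼─┃      ▼1234567890   
                      ┃│ 4 │ ┃   Tom·····█····█   
                      ┃├───┼─┃ HiHat····██·····   
                      ┃│ 1 │ ┃  Bass·█······█··   
                      ┃├───┼─┃  Clap···█··█·██·   
                      ┃│ 0 │ ┃  Kick···█··█····   
                      ┃├───┼─┃ Snare·███·····█·   
                      ┃│ C │ ┃                    
                      ┃└───┴─┃                    
                      ┃      ┃                    
                      ┃      ┃                    


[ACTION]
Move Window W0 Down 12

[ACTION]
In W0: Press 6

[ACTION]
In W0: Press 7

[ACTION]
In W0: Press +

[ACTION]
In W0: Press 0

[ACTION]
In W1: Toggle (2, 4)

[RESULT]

                      ┏━━━━━━━━━━━━━━━━━━━━━━━┓   
                      ┃ Calculator            ┃   
                      ┠───────────────────────┨   
                      ┃      ┏━━━━━━━━━━━━━━━━━━━━
                      ┃┌───┬─┃ MusicSequencer     
                      ┃│ 7 │ ┠────────────────────
                      ┃├───┼─┃      ▼1234567890   
                      ┃│ 4 │ ┃   Tom·····█····█   
                      ┃├───┼─┃ HiHat····██·····   
                      ┃│ 1 │ ┃  Bass·█··█···█··   
                      ┃├───┼─┃  Clap···█··█·██·   
                      ┃│ 0 │ ┃  Kick···█··█····   
                      ┃├───┼─┃ Snare·███·····█·   
                      ┃│ C │ ┃                    
                      ┃└───┴─┃                    
                      ┃      ┃                    
                      ┃      ┃                    


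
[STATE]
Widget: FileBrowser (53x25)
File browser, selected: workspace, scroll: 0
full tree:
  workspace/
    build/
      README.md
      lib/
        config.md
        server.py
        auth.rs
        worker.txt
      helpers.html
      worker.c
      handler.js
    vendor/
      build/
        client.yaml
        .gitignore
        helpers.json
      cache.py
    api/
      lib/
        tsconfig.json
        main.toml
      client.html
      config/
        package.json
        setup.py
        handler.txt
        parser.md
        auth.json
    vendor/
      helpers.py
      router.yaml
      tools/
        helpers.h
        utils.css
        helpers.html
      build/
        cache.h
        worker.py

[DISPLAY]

> [-] workspace/                                     
    [+] build/                                       
    [+] vendor/                                      
    [+] api/                                         
    [+] vendor/                                      
                                                     
                                                     
                                                     
                                                     
                                                     
                                                     
                                                     
                                                     
                                                     
                                                     
                                                     
                                                     
                                                     
                                                     
                                                     
                                                     
                                                     
                                                     
                                                     
                                                     


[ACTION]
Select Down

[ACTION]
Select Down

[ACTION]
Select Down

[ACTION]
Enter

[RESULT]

  [-] workspace/                                     
    [+] build/                                       
    [+] vendor/                                      
  > [-] api/                                         
      [+] lib/                                       
      client.html                                    
      [+] config/                                    
    [+] vendor/                                      
                                                     
                                                     
                                                     
                                                     
                                                     
                                                     
                                                     
                                                     
                                                     
                                                     
                                                     
                                                     
                                                     
                                                     
                                                     
                                                     
                                                     


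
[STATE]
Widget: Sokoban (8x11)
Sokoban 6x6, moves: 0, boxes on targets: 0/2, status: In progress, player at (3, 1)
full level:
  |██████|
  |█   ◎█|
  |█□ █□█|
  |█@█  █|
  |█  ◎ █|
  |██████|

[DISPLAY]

██████  
█   ◎█  
█□ █□█  
█@█  █  
█  ◎ █  
██████  
Moves: 0
        
        
        
        


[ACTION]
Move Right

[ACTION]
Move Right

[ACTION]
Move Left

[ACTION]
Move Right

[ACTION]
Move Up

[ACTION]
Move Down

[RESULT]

██████  
█□  ◎█  
█  █□█  
█@█  █  
█  ◎ █  
██████  
Moves: 2
        
        
        
        


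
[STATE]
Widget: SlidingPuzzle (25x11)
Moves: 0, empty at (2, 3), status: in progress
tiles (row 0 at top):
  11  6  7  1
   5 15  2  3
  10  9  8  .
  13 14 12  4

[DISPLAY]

┌────┬────┬────┬────┐    
│ 11 │  6 │  7 │  1 │    
├────┼────┼────┼────┤    
│  5 │ 15 │  2 │  3 │    
├────┼────┼────┼────┤    
│ 10 │  9 │  8 │    │    
├────┼────┼────┼────┤    
│ 13 │ 14 │ 12 │  4 │    
└────┴────┴────┴────┘    
Moves: 0                 
                         


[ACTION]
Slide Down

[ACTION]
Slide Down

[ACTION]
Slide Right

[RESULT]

┌────┬────┬────┬────┐    
│ 11 │  6 │    │  7 │    
├────┼────┼────┼────┤    
│  5 │ 15 │  2 │  1 │    
├────┼────┼────┼────┤    
│ 10 │  9 │  8 │  3 │    
├────┼────┼────┼────┤    
│ 13 │ 14 │ 12 │  4 │    
└────┴────┴────┴────┘    
Moves: 3                 
                         


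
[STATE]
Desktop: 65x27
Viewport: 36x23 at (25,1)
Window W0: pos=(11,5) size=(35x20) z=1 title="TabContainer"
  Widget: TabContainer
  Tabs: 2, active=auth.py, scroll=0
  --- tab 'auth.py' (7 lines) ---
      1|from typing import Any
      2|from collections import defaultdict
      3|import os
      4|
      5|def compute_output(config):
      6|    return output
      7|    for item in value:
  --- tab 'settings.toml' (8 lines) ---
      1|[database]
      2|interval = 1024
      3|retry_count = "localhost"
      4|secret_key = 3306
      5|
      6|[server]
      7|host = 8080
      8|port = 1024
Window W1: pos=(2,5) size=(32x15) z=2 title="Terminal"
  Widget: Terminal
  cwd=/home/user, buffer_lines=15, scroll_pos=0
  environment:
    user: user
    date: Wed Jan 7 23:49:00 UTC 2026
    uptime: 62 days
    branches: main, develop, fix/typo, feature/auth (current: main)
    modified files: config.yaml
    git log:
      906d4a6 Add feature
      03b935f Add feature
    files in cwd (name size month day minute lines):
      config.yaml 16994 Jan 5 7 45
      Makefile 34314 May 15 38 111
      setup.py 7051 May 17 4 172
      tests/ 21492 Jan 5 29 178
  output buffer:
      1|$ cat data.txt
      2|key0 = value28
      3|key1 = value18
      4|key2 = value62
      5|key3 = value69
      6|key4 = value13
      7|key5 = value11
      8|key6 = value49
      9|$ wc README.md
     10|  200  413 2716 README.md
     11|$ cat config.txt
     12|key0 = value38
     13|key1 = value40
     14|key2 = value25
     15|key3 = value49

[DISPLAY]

                                    
                                    
                                    
                                    
━━━━━━━━┓━━━━━━━━━━━┓               
        ┃           ┃               
────────┨───────────┨               
        ┃ml         ┃               
        ┃───────────┃               
        ┃           ┃               
        ┃t defaultdi┃               
        ┃           ┃               
        ┃           ┃               
        ┃fig):      ┃               
        ┃           ┃               
        ┃           ┃               
.md     ┃           ┃               
        ┃           ┃               
━━━━━━━━┛           ┃               
                    ┃               
                    ┃               
                    ┃               
                    ┃               


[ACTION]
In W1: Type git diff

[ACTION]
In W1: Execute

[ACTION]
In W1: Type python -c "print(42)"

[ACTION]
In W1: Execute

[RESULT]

                                    
                                    
                                    
                                    
━━━━━━━━┓━━━━━━━━━━━┓               
        ┃           ┃               
────────┨───────────┨               
        ┃ml         ┃               
        ┃───────────┃               
/main.py┃           ┃               
        ┃t defaultdi┃               
        ┃           ┃               
        ┃           ┃               
        ┃fig):      ┃               
        ┃           ┃               
"       ┃           ┃               
        ┃           ┃               
        ┃           ┃               
━━━━━━━━┛           ┃               
                    ┃               
                    ┃               
                    ┃               
                    ┃               


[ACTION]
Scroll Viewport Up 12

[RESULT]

                                    
                                    
                                    
                                    
                                    
━━━━━━━━┓━━━━━━━━━━━┓               
        ┃           ┃               
────────┨───────────┨               
        ┃ml         ┃               
        ┃───────────┃               
/main.py┃           ┃               
        ┃t defaultdi┃               
        ┃           ┃               
        ┃           ┃               
        ┃fig):      ┃               
        ┃           ┃               
"       ┃           ┃               
        ┃           ┃               
        ┃           ┃               
━━━━━━━━┛           ┃               
                    ┃               
                    ┃               
                    ┃               


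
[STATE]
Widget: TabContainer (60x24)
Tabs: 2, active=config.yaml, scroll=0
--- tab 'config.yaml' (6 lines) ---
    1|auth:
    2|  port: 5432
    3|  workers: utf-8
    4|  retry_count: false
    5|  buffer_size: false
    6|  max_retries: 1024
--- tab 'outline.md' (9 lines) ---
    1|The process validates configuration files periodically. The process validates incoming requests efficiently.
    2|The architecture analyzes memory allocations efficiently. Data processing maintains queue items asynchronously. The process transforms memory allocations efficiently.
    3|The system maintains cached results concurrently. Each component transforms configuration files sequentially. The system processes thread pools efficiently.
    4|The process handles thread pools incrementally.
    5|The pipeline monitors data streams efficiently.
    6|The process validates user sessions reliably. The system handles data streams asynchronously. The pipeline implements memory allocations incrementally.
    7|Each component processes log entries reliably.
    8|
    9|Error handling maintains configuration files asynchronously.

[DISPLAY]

[config.yaml]│ outline.md                                   
────────────────────────────────────────────────────────────
auth:                                                       
  port: 5432                                                
  workers: utf-8                                            
  retry_count: false                                        
  buffer_size: false                                        
  max_retries: 1024                                         
                                                            
                                                            
                                                            
                                                            
                                                            
                                                            
                                                            
                                                            
                                                            
                                                            
                                                            
                                                            
                                                            
                                                            
                                                            
                                                            


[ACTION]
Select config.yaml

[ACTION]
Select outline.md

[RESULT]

 config.yaml │[outline.md]                                  
────────────────────────────────────────────────────────────
The process validates configuration files periodically. The 
The architecture analyzes memory allocations efficiently. Da
The system maintains cached results concurrently. Each compo
The process handles thread pools incrementally.             
The pipeline monitors data streams efficiently.             
The process validates user sessions reliably. The system han
Each component processes log entries reliably.              
                                                            
Error handling maintains configuration files asynchronously.
                                                            
                                                            
                                                            
                                                            
                                                            
                                                            
                                                            
                                                            
                                                            
                                                            
                                                            
                                                            
                                                            


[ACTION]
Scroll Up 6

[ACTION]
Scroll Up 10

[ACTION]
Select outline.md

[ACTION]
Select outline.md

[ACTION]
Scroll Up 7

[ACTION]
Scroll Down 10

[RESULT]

 config.yaml │[outline.md]                                  
────────────────────────────────────────────────────────────
Error handling maintains configuration files asynchronously.
                                                            
                                                            
                                                            
                                                            
                                                            
                                                            
                                                            
                                                            
                                                            
                                                            
                                                            
                                                            
                                                            
                                                            
                                                            
                                                            
                                                            
                                                            
                                                            
                                                            
                                                            


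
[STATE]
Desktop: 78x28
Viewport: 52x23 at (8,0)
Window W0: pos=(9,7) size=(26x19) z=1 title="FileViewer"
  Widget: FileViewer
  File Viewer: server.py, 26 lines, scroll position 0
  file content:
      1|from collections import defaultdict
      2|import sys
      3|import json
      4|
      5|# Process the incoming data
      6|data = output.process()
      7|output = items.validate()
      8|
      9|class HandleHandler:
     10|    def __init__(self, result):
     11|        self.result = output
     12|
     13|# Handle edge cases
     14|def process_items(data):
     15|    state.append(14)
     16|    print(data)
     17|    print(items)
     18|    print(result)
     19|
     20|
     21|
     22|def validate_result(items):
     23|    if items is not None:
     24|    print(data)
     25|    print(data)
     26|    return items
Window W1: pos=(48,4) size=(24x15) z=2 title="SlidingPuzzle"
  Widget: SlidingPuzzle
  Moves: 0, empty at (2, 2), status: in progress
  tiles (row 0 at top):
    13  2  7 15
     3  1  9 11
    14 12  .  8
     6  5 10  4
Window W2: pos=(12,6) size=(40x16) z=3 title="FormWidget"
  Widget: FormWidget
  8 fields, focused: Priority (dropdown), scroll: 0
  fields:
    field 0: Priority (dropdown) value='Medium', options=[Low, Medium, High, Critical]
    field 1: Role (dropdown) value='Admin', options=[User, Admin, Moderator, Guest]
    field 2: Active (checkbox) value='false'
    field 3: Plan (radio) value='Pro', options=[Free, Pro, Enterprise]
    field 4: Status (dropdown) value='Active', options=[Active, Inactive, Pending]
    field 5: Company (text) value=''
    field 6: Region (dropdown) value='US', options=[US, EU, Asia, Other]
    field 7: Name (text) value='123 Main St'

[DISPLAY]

                                                    
                                                    
                                                    
                                                    
                                        ┏━━━━━━━━━━━
                                        ┃ SlidingPuz
    ┏━━━━━━━━━━━━━━━━━━━━━━━━━━━━━━━━━━━━━━┓────────
 ┏━━┃ FormWidget                           ┃──┬────┬
 ┃ F┠──────────────────────────────────────┨3 │  2 │
 ┠──┃> Priority:   [Medium               ▼]┃──┼────┼
 ┃fr┃  Role:       [Admin                ▼]┃3 │  1 │
 ┃im┃  Active:     [ ]                     ┃──┼────┼
 ┃im┃  Plan:       ( ) Free  (●) Pro  ( ) E┃4 │ 12 │
 ┃  ┃  Status:     [Active               ▼]┃──┼────┼
 ┃# ┃  Company:    [                      ]┃6 │  5 │
 ┃da┃  Region:     [US                   ▼]┃──┴────┴
 ┃ou┃  Name:       [123 Main St           ]┃es: 0   
 ┃  ┃                                      ┃        
 ┃cl┃                                      ┃━━━━━━━━
 ┃  ┃                                      ┃        
 ┃  ┃                                      ┃        
 ┃  ┗━━━━━━━━━━━━━━━━━━━━━━━━━━━━━━━━━━━━━━┛        
 ┃# Handle edge cases    ░┃                         


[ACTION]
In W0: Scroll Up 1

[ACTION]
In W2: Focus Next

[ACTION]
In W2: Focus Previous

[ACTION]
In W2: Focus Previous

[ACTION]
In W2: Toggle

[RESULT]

                                                    
                                                    
                                                    
                                                    
                                        ┏━━━━━━━━━━━
                                        ┃ SlidingPuz
    ┏━━━━━━━━━━━━━━━━━━━━━━━━━━━━━━━━━━━━━━┓────────
 ┏━━┃ FormWidget                           ┃──┬────┬
 ┃ F┠──────────────────────────────────────┨3 │  2 │
 ┠──┃  Priority:   [Medium               ▼]┃──┼────┼
 ┃fr┃  Role:       [Admin                ▼]┃3 │  1 │
 ┃im┃  Active:     [ ]                     ┃──┼────┼
 ┃im┃  Plan:       ( ) Free  (●) Pro  ( ) E┃4 │ 12 │
 ┃  ┃  Status:     [Active               ▼]┃──┼────┼
 ┃# ┃  Company:    [                      ]┃6 │  5 │
 ┃da┃  Region:     [US                   ▼]┃──┴────┴
 ┃ou┃> Name:       [123 Main St           ]┃es: 0   
 ┃  ┃                                      ┃        
 ┃cl┃                                      ┃━━━━━━━━
 ┃  ┃                                      ┃        
 ┃  ┃                                      ┃        
 ┃  ┗━━━━━━━━━━━━━━━━━━━━━━━━━━━━━━━━━━━━━━┛        
 ┃# Handle edge cases    ░┃                         


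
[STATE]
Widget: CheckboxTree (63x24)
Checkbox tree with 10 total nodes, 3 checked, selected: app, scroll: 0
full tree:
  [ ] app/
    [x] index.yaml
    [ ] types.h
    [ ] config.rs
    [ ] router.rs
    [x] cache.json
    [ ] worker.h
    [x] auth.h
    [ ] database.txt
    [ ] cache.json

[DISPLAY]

>[-] app/                                                      
   [x] index.yaml                                              
   [ ] types.h                                                 
   [ ] config.rs                                               
   [ ] router.rs                                               
   [x] cache.json                                              
   [ ] worker.h                                                
   [x] auth.h                                                  
   [ ] database.txt                                            
   [ ] cache.json                                              
                                                               
                                                               
                                                               
                                                               
                                                               
                                                               
                                                               
                                                               
                                                               
                                                               
                                                               
                                                               
                                                               
                                                               


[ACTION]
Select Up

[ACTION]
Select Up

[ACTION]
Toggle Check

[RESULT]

>[x] app/                                                      
   [x] index.yaml                                              
   [x] types.h                                                 
   [x] config.rs                                               
   [x] router.rs                                               
   [x] cache.json                                              
   [x] worker.h                                                
   [x] auth.h                                                  
   [x] database.txt                                            
   [x] cache.json                                              
                                                               
                                                               
                                                               
                                                               
                                                               
                                                               
                                                               
                                                               
                                                               
                                                               
                                                               
                                                               
                                                               
                                                               


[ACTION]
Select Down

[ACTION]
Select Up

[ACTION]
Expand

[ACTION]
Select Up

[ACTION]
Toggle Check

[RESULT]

>[ ] app/                                                      
   [ ] index.yaml                                              
   [ ] types.h                                                 
   [ ] config.rs                                               
   [ ] router.rs                                               
   [ ] cache.json                                              
   [ ] worker.h                                                
   [ ] auth.h                                                  
   [ ] database.txt                                            
   [ ] cache.json                                              
                                                               
                                                               
                                                               
                                                               
                                                               
                                                               
                                                               
                                                               
                                                               
                                                               
                                                               
                                                               
                                                               
                                                               


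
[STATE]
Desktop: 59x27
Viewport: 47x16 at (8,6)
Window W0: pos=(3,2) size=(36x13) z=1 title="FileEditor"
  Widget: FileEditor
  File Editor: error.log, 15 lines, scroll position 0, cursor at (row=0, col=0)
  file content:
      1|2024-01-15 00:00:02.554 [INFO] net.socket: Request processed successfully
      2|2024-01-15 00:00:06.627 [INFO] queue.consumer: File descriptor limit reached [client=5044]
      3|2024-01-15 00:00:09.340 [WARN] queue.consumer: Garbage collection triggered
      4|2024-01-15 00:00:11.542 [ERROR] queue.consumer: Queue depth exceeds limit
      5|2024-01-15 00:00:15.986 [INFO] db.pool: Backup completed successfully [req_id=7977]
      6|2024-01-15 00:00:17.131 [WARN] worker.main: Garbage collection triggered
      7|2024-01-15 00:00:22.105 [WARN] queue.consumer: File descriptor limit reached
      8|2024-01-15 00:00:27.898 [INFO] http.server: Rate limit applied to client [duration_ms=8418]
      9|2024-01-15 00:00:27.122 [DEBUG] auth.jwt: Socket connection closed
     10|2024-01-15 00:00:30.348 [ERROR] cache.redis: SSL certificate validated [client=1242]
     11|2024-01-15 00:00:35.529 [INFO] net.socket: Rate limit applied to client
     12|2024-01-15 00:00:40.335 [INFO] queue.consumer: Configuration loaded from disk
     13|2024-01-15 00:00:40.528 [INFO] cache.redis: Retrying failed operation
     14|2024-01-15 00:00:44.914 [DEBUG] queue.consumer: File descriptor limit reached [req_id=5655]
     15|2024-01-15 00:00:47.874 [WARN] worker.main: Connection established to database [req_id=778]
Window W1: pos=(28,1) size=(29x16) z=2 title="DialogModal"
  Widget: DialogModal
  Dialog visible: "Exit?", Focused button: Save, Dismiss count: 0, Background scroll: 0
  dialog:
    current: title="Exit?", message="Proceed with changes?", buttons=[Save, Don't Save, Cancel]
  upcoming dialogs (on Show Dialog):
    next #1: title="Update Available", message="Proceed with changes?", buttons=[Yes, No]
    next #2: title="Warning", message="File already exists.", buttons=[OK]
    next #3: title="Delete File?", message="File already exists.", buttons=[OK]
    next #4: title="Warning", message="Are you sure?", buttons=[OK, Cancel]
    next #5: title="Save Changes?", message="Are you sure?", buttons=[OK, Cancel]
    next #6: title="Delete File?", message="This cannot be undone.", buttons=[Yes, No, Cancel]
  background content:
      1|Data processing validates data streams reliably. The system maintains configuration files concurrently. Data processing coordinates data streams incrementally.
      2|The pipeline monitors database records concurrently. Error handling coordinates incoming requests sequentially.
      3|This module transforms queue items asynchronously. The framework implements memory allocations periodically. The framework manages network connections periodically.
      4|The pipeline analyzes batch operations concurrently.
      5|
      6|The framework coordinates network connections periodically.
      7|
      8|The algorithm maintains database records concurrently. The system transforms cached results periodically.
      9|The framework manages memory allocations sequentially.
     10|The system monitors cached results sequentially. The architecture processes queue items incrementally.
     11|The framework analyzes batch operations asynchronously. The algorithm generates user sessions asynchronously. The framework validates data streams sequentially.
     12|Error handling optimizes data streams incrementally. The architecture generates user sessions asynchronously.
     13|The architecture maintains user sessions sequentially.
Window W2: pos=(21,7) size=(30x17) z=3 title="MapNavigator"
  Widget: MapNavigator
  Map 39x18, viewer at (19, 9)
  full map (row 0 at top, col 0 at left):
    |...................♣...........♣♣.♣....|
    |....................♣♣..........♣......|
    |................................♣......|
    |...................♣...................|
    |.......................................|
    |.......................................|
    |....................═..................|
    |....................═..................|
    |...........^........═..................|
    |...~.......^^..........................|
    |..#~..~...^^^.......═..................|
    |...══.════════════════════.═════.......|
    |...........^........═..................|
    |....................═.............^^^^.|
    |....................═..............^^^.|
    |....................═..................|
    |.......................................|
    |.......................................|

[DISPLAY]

-01-15 00:00:06.627 ┃This module transforms que
-01-15 00:00:┏━━━━━━━━━━━━━━━━━━━━━━━━━━━━┓──┐c
-01-15 00:00:┃ MapNavigator               ┃  │ 
-01-15 00:00:┠────────────────────────────┨s?│ 
-01-15 00:00:┃..............♣.............┃  │ 
-01-15 00:00:┃............................┃──┘a
-01-15 00:00:┃............................┃memo
-01-15 00:00:┃...............═............┃ched
━━━━━━━━━━━━━┃...............═............┃ bat
             ┃......^........═............┃es d
             ┃......^^......@.............┃━━━━
             ┃.~...^^^.......═............┃    
             ┃.════════════════════.═════.┃    
             ┃......^........═............┃    
             ┃...............═............┃    
             ┃...............═............┃    


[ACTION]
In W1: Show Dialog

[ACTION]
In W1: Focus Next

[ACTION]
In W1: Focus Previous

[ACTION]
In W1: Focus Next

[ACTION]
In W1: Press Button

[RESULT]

-01-15 00:00:06.627 ┃This module transforms que
-01-15 00:00:┏━━━━━━━━━━━━━━━━━━━━━━━━━━━━┓batc
-01-15 00:00:┃ MapNavigator               ┃    
-01-15 00:00:┠────────────────────────────┨tes 
-01-15 00:00:┃..............♣.............┃    
-01-15 00:00:┃............................┃s da
-01-15 00:00:┃............................┃memo
-01-15 00:00:┃...............═............┃ched
━━━━━━━━━━━━━┃...............═............┃ bat
             ┃......^........═............┃es d
             ┃......^^......@.............┃━━━━
             ┃.~...^^^.......═............┃    
             ┃.════════════════════.═════.┃    
             ┃......^........═............┃    
             ┃...............═............┃    
             ┃...............═............┃    
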